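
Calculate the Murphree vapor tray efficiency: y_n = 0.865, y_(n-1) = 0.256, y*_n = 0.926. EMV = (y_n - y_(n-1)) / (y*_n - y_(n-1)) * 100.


Murphree vapor efficiency: EMV = (y_n - y_(n-1)) / (y*_n - y_(n-1)) * 100
EMV = (0.865 - 0.256) / (0.926 - 0.256) * 100 = 0.609 / 0.67 * 100 = 90.90

90.90 %


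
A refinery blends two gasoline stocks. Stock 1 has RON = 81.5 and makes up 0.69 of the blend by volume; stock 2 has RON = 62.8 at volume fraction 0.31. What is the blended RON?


Linear blending: RON_blend = sum(vi * RONi)
Contribution 1: 0.69 * 81.5 = 56.235
Contribution 2: 0.31 * 62.8 = 19.468
RON_blend = 56.235 + 19.468 = 75.703

75.703


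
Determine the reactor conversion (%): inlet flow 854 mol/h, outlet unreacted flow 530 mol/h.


X = (F_in - F_out) / F_in * 100
Moles reacted = 854 - 530 = 324
X = 324 / 854 * 100
= 0.3794 * 100
= 37.94 %

37.94 %


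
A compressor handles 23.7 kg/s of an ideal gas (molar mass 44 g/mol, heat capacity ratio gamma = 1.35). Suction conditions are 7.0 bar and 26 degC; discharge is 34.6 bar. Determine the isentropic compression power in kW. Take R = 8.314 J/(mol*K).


Isentropic work: W = m*(gamma/(gamma-1))*(R*T1/MW)*((P2/P1)^((gamma-1)/gamma) - 1)
T1 = 26 + 273.15 = 299.15 K
Pressure ratio = 34.6 / 7.0 = 4.94286
Exponent = (1.35 - 1)/1.35 = 0.259259
(P2/P1)^exp - 1 = 4.94286^0.259259 - 1 = 0.513283
W = 23.7 * 1.35 / 0.35 * 8.314 * 299.15 / 44 * 0.513283 = 2652

2652 kW


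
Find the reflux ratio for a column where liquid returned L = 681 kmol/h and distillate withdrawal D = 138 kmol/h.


Reflux ratio definition: R = L / D (liquid returned / distillate withdrawn)
L = 681 kmol/h, D = 138 kmol/h
R = 681 / 138 = 4.935

4.935


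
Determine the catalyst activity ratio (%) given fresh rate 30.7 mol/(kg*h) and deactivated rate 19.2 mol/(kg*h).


Activity (%) = (rate_used / rate_fresh) * 100
rate_used = 19.2, rate_fresh = 30.7
= (19.2 / 30.7) * 100
= 0.6254 * 100 = 62.54

62.54 %


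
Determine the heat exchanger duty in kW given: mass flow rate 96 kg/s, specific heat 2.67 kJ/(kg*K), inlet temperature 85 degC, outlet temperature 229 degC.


Q = m_dot * cp * delta_T
delta_T = 229 - 85 = 144 K
Q = 96 * 2.67 * 144
= 256.32 * 144
= 36910.08 kW

36910.08 kW


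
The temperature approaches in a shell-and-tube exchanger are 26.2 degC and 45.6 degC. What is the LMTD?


LMTD = (dT1 - dT2) / ln(dT1/dT2)
= (26.2 - 45.6) / ln(26.2 / 45.6) = -19.4 / -0.554148 = 35.01

35.01 degC


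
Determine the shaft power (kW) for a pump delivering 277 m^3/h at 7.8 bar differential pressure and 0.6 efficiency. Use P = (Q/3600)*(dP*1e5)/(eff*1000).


Q = 277 / 3600 = 0.0769444 m^3/s
P = 0.0769444 * (7.8 * 1e5) / 0.6 / 1000 = 100.0

100.0 kW


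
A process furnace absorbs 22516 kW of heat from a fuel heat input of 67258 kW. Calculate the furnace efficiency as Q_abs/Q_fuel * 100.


Furnace efficiency = Q_absorbed / Q_fuel * 100
= 22516 / 67258 * 100 = 33.48

33.48 %


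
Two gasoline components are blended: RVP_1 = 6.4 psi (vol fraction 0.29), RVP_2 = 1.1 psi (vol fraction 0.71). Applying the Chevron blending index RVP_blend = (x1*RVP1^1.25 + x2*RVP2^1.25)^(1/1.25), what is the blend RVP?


Chevron index: RVP_blend = (sum xi*RVPi^1.25)^(1/1.25)
RVP^1.25 terms: 0.29 * 6.4^1.25 + 0.71 * 1.1^1.25 = 3.75188
RVP_blend = 3.75188^(1/1.25) = 2.880

2.880 psi


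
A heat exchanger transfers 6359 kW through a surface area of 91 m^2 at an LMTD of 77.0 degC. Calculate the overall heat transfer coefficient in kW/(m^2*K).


From Q = U*A*LMTD, U = Q / (A * LMTD)
U = 6359 / (91 * 77.0) = 6359 / 7007 = 0.9075

0.9075 kW/(m^2*K)


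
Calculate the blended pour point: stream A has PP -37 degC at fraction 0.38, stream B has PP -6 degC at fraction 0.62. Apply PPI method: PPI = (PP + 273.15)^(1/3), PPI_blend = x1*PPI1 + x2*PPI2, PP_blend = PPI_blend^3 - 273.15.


PPI_1 = (-37 + 273.15)^(1/3) = 6.181056
PPI_2 = (-6 + 273.15)^(1/3) = 6.440482
PPI_blend = 0.38 * 6.181056 + 0.62 * 6.440482 = 6.3419
PP_blend = 6.3419^3 - 273.15 = 255.0693 - 273.15 = -18.08

-18.08 degC


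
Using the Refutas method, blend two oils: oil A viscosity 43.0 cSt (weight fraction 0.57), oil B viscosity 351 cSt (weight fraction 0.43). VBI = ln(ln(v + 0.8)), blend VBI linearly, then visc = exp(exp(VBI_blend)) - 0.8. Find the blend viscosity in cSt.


Refutas method: VBN_i = 14.534*ln(ln(visc_i + 0.8)) + 10.975, blended linearly by mass fraction; since VBN is linear in VBI_i = ln(ln(visc_i + 0.8)) and the fractions sum to 1, blend VBI directly: visc = exp(exp(VBI_blend)) - 0.8
VBI_1 = ln(ln(43.0 + 0.8)) = 1.32963
VBI_2 = ln(ln(351 + 0.8)) = 1.76867
VBI_blend = 0.57 * 1.32963 + 0.43 * 1.76867 = 1.51842
visc_blend = exp(exp(1.51842)) - 0.8 = 95.26

95.26 cSt


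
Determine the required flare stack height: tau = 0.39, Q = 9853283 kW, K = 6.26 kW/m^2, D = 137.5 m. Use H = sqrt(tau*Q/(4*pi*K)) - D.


tau*Q/(4*pi*K) = 0.39 * 9853283 / (4 * pi * 6.26) = 48849.6
sqrt(48849.6) = 221.019
H = 221.019 - 137.5 = 83.52

83.52 m


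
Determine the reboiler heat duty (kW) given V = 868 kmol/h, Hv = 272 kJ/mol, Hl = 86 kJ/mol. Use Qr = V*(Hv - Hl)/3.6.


Qr = 868 * (272 - 86) / 3.6 = 868 * 186 / 3.6 = 44850

44850 kW


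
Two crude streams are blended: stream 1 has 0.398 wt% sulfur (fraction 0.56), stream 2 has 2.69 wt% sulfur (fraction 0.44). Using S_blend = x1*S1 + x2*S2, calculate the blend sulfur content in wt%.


Linear sulfur blending: S_blend = x1*S1 + x2*S2
Contribution 1: 0.56 * 0.398 = 0.22288 wt%
Contribution 2: 0.44 * 2.69 = 1.1836 wt%
S_blend = 0.22288 + 1.1836 = 1.40648

1.40648 wt%


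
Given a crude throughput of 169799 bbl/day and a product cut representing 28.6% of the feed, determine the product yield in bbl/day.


Crude throughput = 169799 bbl/day
Fraction yield = 28.6%
yield = throughput * fraction / 100
yield = 169799 * 28.6 / 100 = 48562.514

48562.514 bbl/day


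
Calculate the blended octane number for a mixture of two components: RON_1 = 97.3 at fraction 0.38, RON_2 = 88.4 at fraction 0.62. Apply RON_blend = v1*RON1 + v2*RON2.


Linear blending: RON_blend = sum(vi * RONi)
Contribution 1: 0.38 * 97.3 = 36.974
Contribution 2: 0.62 * 88.4 = 54.808
RON_blend = 36.974 + 54.808 = 91.782

91.782


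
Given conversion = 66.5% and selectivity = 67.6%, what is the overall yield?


Overall yield = conversion (%) * selectivity (%) / 100
Conversion = 66.5%, Selectivity = 67.6%
Y = 66.5 * 67.6 / 100
= 44.954 %

44.954 %


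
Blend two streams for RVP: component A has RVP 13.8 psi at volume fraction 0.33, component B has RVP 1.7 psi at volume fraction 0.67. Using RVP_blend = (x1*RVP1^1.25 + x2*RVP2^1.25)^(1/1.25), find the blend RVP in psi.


Chevron index: RVP_blend = (sum xi*RVPi^1.25)^(1/1.25)
RVP^1.25 terms: 0.33 * 13.8^1.25 + 0.67 * 1.7^1.25 = 10.0779
RVP_blend = 10.0779^(1/1.25) = 6.349

6.349 psi


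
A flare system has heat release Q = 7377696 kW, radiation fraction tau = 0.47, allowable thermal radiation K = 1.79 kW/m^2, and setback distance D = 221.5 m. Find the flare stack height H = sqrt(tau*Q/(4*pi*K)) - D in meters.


tau*Q/(4*pi*K) = 0.47 * 7377696 / (4 * pi * 1.79) = 154154
sqrt(154154) = 392.625
H = 392.625 - 221.5 = 171.1

171.1 m


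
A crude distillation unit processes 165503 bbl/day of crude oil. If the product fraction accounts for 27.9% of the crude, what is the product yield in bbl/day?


Crude throughput = 165503 bbl/day
Fraction yield = 27.9%
yield = throughput * fraction / 100
yield = 165503 * 27.9 / 100 = 46175.337

46175.337 bbl/day


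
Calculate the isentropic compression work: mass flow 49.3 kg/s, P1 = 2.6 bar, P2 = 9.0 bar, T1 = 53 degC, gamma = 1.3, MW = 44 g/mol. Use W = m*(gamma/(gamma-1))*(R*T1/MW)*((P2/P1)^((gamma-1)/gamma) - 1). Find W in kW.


Isentropic work: W = m*(gamma/(gamma-1))*(R*T1/MW)*((P2/P1)^((gamma-1)/gamma) - 1)
T1 = 53 + 273.15 = 326.15 K
Pressure ratio = 9.0 / 2.6 = 3.46154
Exponent = (1.3 - 1)/1.3 = 0.230769
(P2/P1)^exp - 1 = 3.46154^0.230769 - 1 = 0.331823
W = 49.3 * 1.3 / 0.3 * 8.314 * 326.15 / 44 * 0.331823 = 4369

4369 kW


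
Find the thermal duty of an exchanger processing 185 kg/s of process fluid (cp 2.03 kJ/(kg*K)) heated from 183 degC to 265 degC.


Q = m_dot * cp * delta_T
delta_T = 265 - 183 = 82 K
Q = 185 * 2.03 * 82
= 375.55 * 82
= 30795.1 kW

30795.1 kW


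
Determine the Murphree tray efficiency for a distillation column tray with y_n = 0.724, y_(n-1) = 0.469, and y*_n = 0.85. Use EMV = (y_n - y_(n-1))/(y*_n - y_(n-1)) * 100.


Murphree vapor efficiency: EMV = (y_n - y_(n-1)) / (y*_n - y_(n-1)) * 100
EMV = (0.724 - 0.469) / (0.85 - 0.469) * 100 = 0.255 / 0.381 * 100 = 66.93

66.93 %


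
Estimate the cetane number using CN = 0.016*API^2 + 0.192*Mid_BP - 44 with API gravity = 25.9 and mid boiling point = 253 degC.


CN = 0.016 * 25.9^2 + 0.192 * 253 - 44
CN = 10.73296 + 48.576 - 44 = 15.30896

15.30896


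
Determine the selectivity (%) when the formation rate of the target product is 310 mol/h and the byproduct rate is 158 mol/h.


Selectivity = desired / (desired + undesired) * 100
Total products = 310 + 158 = 468 mol/h
S = 310 / 468 * 100
= 0.6624 * 100
= 66.24 %

66.24 %


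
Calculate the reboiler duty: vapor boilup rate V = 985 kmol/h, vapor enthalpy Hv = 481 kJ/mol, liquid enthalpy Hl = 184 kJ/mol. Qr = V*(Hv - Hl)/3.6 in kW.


Qr = 985 * (481 - 184) / 3.6 = 985 * 297 / 3.6 = 81260

81260 kW


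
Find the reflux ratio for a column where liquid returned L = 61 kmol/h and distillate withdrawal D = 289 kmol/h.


Reflux ratio definition: R = L / D (liquid returned / distillate withdrawn)
L = 61 kmol/h, D = 289 kmol/h
R = 61 / 289 = 0.2111

0.2111


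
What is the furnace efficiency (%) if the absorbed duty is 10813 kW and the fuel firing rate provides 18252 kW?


Furnace efficiency = Q_absorbed / Q_fuel * 100
= 10813 / 18252 * 100 = 59.24

59.24 %


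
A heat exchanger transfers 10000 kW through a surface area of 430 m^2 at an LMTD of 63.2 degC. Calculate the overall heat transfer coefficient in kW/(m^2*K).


From Q = U*A*LMTD, U = Q / (A * LMTD)
U = 10000 / (430 * 63.2) = 10000 / 27176 = 0.3680

0.3680 kW/(m^2*K)


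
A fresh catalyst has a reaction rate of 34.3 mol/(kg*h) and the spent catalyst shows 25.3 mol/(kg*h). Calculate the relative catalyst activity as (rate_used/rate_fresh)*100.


Activity (%) = (rate_used / rate_fresh) * 100
rate_used = 25.3, rate_fresh = 34.3
= (25.3 / 34.3) * 100
= 0.7376 * 100 = 73.76

73.76 %


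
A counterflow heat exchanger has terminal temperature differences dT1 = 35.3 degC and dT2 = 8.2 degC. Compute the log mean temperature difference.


LMTD = (dT1 - dT2) / ln(dT1/dT2)
= (35.3 - 8.2) / ln(35.3 / 8.2) = 27.1 / 1.45975 = 18.56

18.56 degC


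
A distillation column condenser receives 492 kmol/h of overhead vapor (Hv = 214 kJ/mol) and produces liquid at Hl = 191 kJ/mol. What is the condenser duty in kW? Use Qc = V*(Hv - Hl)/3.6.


Qc = 492 * (214 - 191) / 3.6 = 492 * 23 / 3.6 = 3143

3143 kW


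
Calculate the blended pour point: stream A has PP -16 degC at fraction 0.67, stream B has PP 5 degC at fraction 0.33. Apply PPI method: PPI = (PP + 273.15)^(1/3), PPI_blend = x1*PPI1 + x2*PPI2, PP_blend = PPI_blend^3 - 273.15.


PPI_1 = (-16 + 273.15)^(1/3) = 6.359098
PPI_2 = (5 + 273.15)^(1/3) = 6.527693
PPI_blend = 0.67 * 6.359098 + 0.33 * 6.527693 = 6.414734
PP_blend = 6.414734^3 - 273.15 = 263.9587 - 273.15 = -9.19

-9.19 degC


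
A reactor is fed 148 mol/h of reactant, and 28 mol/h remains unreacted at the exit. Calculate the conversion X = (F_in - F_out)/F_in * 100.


X = (F_in - F_out) / F_in * 100
Moles reacted = 148 - 28 = 120
X = 120 / 148 * 100
= 0.8108 * 100
= 81.08 %

81.08 %


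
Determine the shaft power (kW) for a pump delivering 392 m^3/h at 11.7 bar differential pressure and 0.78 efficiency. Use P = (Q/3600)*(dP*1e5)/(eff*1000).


Q = 392 / 3600 = 0.108889 m^3/s
P = 0.108889 * (11.7 * 1e5) / 0.78 / 1000 = 163.3

163.3 kW


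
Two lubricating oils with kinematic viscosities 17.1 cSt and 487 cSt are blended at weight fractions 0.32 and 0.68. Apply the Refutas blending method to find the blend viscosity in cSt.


Refutas method: VBN_i = 14.534*ln(ln(visc_i + 0.8)) + 10.975, blended linearly by mass fraction; since VBN is linear in VBI_i = ln(ln(visc_i + 0.8)) and the fractions sum to 1, blend VBI directly: visc = exp(exp(VBI_blend)) - 0.8
VBI_1 = ln(ln(17.1 + 0.8)) = 1.05946
VBI_2 = ln(ln(487 + 0.8)) = 1.82292
VBI_blend = 0.32 * 1.05946 + 0.68 * 1.82292 = 1.57861
visc_blend = exp(exp(1.57861)) - 0.8 = 126.7

126.7 cSt


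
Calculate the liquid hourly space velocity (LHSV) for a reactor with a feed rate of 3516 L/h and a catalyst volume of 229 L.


LHSV = volumetric feed rate / catalyst volume
= 3516 L/h / 229 L
= 15.35 h^-1

15.35 h^-1


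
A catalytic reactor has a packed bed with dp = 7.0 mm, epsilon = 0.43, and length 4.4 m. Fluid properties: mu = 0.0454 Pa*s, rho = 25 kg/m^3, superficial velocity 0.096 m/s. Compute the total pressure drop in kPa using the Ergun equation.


dp = 7.0 mm = 0.007 m
Viscous term = 150*0.0454*0.096*(1-0.43)^2 / (0.007^2*0.43^3) = 54521.4
Inertial term = 1.75*25*0.096^2*(1-0.43) / (0.007*0.43^3) = 412.945
dP/L = 54521.4 + 412.945 = 54934.3 Pa/m
dP = 54934.3 * 4.4 / 1000 = 241.7 kPa

241.7 kPa


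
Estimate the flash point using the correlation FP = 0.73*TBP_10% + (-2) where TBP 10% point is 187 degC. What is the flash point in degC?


FP = 0.73 * 187 + (-2) = 134.51

134.51 degC


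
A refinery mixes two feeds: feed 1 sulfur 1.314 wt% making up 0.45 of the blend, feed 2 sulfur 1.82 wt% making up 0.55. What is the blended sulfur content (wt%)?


Linear sulfur blending: S_blend = x1*S1 + x2*S2
Contribution 1: 0.45 * 1.314 = 0.5913 wt%
Contribution 2: 0.55 * 1.82 = 1.001 wt%
S_blend = 0.5913 + 1.001 = 1.5923

1.5923 wt%


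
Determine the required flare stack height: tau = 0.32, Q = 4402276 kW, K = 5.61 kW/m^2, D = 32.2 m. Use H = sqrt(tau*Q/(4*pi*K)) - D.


tau*Q/(4*pi*K) = 0.32 * 4402276 / (4 * pi * 5.61) = 19982.7
sqrt(19982.7) = 141.36
H = 141.36 - 32.2 = 109.2

109.2 m


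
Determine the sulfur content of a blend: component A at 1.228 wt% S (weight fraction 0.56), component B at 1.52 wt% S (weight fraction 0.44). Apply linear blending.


Linear sulfur blending: S_blend = x1*S1 + x2*S2
Contribution 1: 0.56 * 1.228 = 0.68768 wt%
Contribution 2: 0.44 * 1.52 = 0.6688 wt%
S_blend = 0.68768 + 0.6688 = 1.35648

1.35648 wt%


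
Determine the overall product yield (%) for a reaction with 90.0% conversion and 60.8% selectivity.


Overall yield = conversion (%) * selectivity (%) / 100
Conversion = 90.0%, Selectivity = 60.8%
Y = 90.0 * 60.8 / 100
= 54.72 %

54.72 %


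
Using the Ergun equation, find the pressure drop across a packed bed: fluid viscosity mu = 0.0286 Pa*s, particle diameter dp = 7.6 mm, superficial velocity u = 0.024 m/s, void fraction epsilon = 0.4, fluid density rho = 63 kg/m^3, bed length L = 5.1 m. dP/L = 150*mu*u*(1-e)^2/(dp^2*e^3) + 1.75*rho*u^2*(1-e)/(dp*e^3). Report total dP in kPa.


dp = 7.6 mm = 0.0076 m
Viscous term = 150*0.0286*0.024*(1-0.4)^2 / (0.0076^2*0.4^3) = 10026.8
Inertial term = 1.75*63*0.024^2*(1-0.4) / (0.0076*0.4^3) = 78.3355
dP/L = 10026.8 + 78.3355 = 10105.1 Pa/m
dP = 10105.1 * 5.1 / 1000 = 51.54 kPa

51.54 kPa


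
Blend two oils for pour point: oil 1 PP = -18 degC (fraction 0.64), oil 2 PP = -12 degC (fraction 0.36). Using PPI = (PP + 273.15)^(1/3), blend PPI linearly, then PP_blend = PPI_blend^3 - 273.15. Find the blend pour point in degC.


PPI_1 = (-18 + 273.15)^(1/3) = 6.342569
PPI_2 = (-12 + 273.15)^(1/3) = 6.391901
PPI_blend = 0.64 * 6.342569 + 0.36 * 6.391901 = 6.360329
PP_blend = 6.360329^3 - 273.15 = 257.2994 - 273.15 = -15.85

-15.85 degC


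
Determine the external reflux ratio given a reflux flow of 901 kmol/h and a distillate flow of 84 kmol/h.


Reflux ratio definition: R = L / D (liquid returned / distillate withdrawn)
L = 901 kmol/h, D = 84 kmol/h
R = 901 / 84 = 10.73

10.73


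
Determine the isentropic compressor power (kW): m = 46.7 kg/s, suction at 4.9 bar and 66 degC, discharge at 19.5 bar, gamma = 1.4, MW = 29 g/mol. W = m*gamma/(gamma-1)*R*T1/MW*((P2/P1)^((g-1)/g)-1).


Isentropic work: W = m*(gamma/(gamma-1))*(R*T1/MW)*((P2/P1)^((gamma-1)/gamma) - 1)
T1 = 66 + 273.15 = 339.15 K
Pressure ratio = 19.5 / 4.9 = 3.97959
Exponent = (1.4 - 1)/1.4 = 0.285714
(P2/P1)^exp - 1 = 3.97959^0.285714 - 1 = 0.483823
W = 46.7 * 1.4 / 0.4 * 8.314 * 339.15 / 29 * 0.483823 = 7689

7689 kW


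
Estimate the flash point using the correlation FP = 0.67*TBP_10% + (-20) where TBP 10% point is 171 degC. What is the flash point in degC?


FP = 0.67 * 171 + (-20) = 94.57

94.57 degC


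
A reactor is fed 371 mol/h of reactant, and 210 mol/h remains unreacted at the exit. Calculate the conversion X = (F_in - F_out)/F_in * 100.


X = (F_in - F_out) / F_in * 100
Moles reacted = 371 - 210 = 161
X = 161 / 371 * 100
= 0.4340 * 100
= 43.40 %

43.40 %


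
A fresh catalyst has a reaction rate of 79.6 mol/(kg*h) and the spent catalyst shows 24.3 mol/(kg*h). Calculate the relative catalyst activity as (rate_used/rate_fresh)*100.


Activity (%) = (rate_used / rate_fresh) * 100
rate_used = 24.3, rate_fresh = 79.6
= (24.3 / 79.6) * 100
= 0.3053 * 100 = 30.53

30.53 %


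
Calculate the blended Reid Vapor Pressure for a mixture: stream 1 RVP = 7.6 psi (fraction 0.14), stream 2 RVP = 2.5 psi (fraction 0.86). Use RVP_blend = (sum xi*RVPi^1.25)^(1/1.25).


Chevron index: RVP_blend = (sum xi*RVPi^1.25)^(1/1.25)
RVP^1.25 terms: 0.14 * 7.6^1.25 + 0.86 * 2.5^1.25 = 4.47011
RVP_blend = 4.47011^(1/1.25) = 3.313

3.313 psi


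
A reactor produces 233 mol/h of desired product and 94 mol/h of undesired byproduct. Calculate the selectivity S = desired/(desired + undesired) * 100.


Selectivity = desired / (desired + undesired) * 100
Total products = 233 + 94 = 327 mol/h
S = 233 / 327 * 100
= 0.7125 * 100
= 71.25 %

71.25 %


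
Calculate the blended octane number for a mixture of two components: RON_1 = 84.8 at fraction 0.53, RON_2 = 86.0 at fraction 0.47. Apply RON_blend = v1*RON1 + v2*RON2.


Linear blending: RON_blend = sum(vi * RONi)
Contribution 1: 0.53 * 84.8 = 44.944
Contribution 2: 0.47 * 86.0 = 40.42
RON_blend = 44.944 + 40.42 = 85.364

85.364


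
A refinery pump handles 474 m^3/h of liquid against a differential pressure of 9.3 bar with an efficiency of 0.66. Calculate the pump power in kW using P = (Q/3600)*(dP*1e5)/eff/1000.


Q = 474 / 3600 = 0.131667 m^3/s
P = 0.131667 * (9.3 * 1e5) / 0.66 / 1000 = 185.5

185.5 kW


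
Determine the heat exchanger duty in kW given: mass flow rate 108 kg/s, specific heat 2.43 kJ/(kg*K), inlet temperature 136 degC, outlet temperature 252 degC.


Q = m_dot * cp * delta_T
delta_T = 252 - 136 = 116 K
Q = 108 * 2.43 * 116
= 262.44 * 116
= 30443.04 kW

30443.04 kW


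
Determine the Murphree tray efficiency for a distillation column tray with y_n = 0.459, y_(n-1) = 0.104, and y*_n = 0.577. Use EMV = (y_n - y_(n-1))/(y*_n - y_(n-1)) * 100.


Murphree vapor efficiency: EMV = (y_n - y_(n-1)) / (y*_n - y_(n-1)) * 100
EMV = (0.459 - 0.104) / (0.577 - 0.104) * 100 = 0.355 / 0.473 * 100 = 75.05

75.05 %


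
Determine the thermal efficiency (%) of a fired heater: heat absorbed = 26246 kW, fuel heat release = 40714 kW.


Furnace efficiency = Q_absorbed / Q_fuel * 100
= 26246 / 40714 * 100 = 64.46

64.46 %


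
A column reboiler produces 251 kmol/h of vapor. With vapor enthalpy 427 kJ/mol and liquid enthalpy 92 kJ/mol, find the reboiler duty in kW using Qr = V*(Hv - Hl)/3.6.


Qr = 251 * (427 - 92) / 3.6 = 251 * 335 / 3.6 = 23360

23360 kW


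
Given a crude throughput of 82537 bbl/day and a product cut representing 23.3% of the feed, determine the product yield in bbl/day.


Crude throughput = 82537 bbl/day
Fraction yield = 23.3%
yield = throughput * fraction / 100
yield = 82537 * 23.3 / 100 = 19231.121

19231.121 bbl/day


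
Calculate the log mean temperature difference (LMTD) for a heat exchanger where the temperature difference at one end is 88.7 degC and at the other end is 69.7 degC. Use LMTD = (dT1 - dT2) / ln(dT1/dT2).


LMTD = (dT1 - dT2) / ln(dT1/dT2)
= (88.7 - 69.7) / ln(88.7 / 69.7) = 19 / 0.24106 = 78.82

78.82 degC


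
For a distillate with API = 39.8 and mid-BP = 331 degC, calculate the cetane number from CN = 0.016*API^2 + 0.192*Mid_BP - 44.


CN = 0.016 * 39.8^2 + 0.192 * 331 - 44
CN = 25.34464 + 63.552 - 44 = 44.89664

44.89664


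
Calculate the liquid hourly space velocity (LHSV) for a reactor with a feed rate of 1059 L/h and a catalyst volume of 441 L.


LHSV = volumetric feed rate / catalyst volume
= 1059 L/h / 441 L
= 2.401 h^-1

2.401 h^-1


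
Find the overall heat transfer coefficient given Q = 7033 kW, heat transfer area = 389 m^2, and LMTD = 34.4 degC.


From Q = U*A*LMTD, U = Q / (A * LMTD)
U = 7033 / (389 * 34.4) = 7033 / 13381.6 = 0.5256

0.5256 kW/(m^2*K)


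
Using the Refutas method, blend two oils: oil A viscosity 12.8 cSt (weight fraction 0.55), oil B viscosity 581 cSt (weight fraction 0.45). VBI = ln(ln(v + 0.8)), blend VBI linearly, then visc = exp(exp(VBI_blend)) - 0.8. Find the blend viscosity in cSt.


Refutas method: VBN_i = 14.534*ln(ln(visc_i + 0.8)) + 10.975, blended linearly by mass fraction; since VBN is linear in VBI_i = ln(ln(visc_i + 0.8)) and the fractions sum to 1, blend VBI directly: visc = exp(exp(VBI_blend)) - 0.8
VBI_1 = ln(ln(12.8 + 0.8)) = 0.959377
VBI_2 = ln(ln(581 + 0.8)) = 1.85099
VBI_blend = 0.55 * 0.959377 + 0.45 * 1.85099 = 1.3606
visc_blend = exp(exp(1.3606)) - 0.8 = 48.53

48.53 cSt


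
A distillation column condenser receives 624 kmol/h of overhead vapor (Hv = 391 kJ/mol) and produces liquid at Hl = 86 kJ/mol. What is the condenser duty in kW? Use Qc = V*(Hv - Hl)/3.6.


Qc = 624 * (391 - 86) / 3.6 = 624 * 305 / 3.6 = 52870

52870 kW


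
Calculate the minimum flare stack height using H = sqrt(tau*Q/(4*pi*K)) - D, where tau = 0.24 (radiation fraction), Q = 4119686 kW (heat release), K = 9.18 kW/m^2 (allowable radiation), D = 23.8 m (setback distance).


tau*Q/(4*pi*K) = 0.24 * 4119686 / (4 * pi * 9.18) = 8570.83
sqrt(8570.83) = 92.5788
H = 92.5788 - 23.8 = 68.78

68.78 m


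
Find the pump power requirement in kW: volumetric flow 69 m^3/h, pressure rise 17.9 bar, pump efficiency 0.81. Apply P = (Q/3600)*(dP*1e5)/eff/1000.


Q = 69 / 3600 = 0.0191667 m^3/s
P = 0.0191667 * (17.9 * 1e5) / 0.81 / 1000 = 42.36

42.36 kW


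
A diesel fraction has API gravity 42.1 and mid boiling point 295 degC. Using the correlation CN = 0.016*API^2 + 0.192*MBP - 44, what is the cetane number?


CN = 0.016 * 42.1^2 + 0.192 * 295 - 44
CN = 28.35856 + 56.64 - 44 = 40.99856

40.99856


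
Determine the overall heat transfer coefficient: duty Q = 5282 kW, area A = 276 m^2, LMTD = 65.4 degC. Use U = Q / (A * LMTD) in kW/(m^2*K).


From Q = U*A*LMTD, U = Q / (A * LMTD)
U = 5282 / (276 * 65.4) = 5282 / 18050.4 = 0.2926

0.2926 kW/(m^2*K)


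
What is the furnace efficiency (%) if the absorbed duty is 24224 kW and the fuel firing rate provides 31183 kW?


Furnace efficiency = Q_absorbed / Q_fuel * 100
= 24224 / 31183 * 100 = 77.68

77.68 %


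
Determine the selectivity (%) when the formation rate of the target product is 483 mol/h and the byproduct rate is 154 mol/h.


Selectivity = desired / (desired + undesired) * 100
Total products = 483 + 154 = 637 mol/h
S = 483 / 637 * 100
= 0.7582 * 100
= 75.82 %

75.82 %


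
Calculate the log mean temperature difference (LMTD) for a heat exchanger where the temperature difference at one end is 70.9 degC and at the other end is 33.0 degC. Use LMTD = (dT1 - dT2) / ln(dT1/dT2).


LMTD = (dT1 - dT2) / ln(dT1/dT2)
= (70.9 - 33.0) / ln(70.9 / 33.0) = 37.9 / 0.764763 = 49.56

49.56 degC


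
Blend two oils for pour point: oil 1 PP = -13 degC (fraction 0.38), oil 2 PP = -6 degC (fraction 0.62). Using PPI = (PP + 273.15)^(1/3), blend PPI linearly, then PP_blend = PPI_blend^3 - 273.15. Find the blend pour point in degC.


PPI_1 = (-13 + 273.15)^(1/3) = 6.383731
PPI_2 = (-6 + 273.15)^(1/3) = 6.440482
PPI_blend = 0.38 * 6.383731 + 0.62 * 6.440482 = 6.418917
PP_blend = 6.418917^3 - 273.15 = 264.4754 - 273.15 = -8.67

-8.67 degC


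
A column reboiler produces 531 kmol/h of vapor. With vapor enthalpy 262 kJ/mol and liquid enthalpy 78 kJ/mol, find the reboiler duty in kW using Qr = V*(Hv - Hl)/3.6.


Qr = 531 * (262 - 78) / 3.6 = 531 * 184 / 3.6 = 27140

27140 kW


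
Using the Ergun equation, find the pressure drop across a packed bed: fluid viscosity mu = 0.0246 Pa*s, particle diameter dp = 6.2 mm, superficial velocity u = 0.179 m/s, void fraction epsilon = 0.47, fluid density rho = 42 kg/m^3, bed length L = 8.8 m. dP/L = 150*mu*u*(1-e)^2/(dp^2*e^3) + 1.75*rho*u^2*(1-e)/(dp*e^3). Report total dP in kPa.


dp = 6.2 mm = 0.0062 m
Viscous term = 150*0.0246*0.179*(1-0.47)^2 / (0.0062^2*0.47^3) = 46489.4
Inertial term = 1.75*42*0.179^2*(1-0.47) / (0.0062*0.47^3) = 1939.03
dP/L = 46489.4 + 1939.03 = 48428.4 Pa/m
dP = 48428.4 * 8.8 / 1000 = 426.2 kPa

426.2 kPa


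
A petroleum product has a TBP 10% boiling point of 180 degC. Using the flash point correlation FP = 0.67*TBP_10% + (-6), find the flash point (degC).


FP = 0.67 * 180 + (-6) = 114.6

114.6 degC


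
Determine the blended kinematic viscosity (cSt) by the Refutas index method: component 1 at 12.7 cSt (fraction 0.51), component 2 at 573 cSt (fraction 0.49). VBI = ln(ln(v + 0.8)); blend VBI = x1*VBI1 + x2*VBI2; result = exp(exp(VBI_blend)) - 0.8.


Refutas method: VBN_i = 14.534*ln(ln(visc_i + 0.8)) + 10.975, blended linearly by mass fraction; since VBN is linear in VBI_i = ln(ln(visc_i + 0.8)) and the fractions sum to 1, blend VBI directly: visc = exp(exp(VBI_blend)) - 0.8
VBI_1 = ln(ln(12.7 + 0.8)) = 0.956545
VBI_2 = ln(ln(573 + 0.8)) = 1.84881
VBI_blend = 0.51 * 0.956545 + 0.49 * 1.84881 = 1.39375
visc_blend = exp(exp(1.39375)) - 0.8 = 55.46

55.46 cSt


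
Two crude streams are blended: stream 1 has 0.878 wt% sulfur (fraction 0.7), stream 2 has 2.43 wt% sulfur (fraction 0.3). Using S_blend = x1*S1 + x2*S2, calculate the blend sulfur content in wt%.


Linear sulfur blending: S_blend = x1*S1 + x2*S2
Contribution 1: 0.7 * 0.878 = 0.6146 wt%
Contribution 2: 0.3 * 2.43 = 0.729 wt%
S_blend = 0.6146 + 0.729 = 1.3436

1.3436 wt%


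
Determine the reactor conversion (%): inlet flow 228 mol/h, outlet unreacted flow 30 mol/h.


X = (F_in - F_out) / F_in * 100
Moles reacted = 228 - 30 = 198
X = 198 / 228 * 100
= 0.8684 * 100
= 86.84 %

86.84 %


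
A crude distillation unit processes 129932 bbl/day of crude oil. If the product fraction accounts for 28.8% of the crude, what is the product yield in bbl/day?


Crude throughput = 129932 bbl/day
Fraction yield = 28.8%
yield = throughput * fraction / 100
yield = 129932 * 28.8 / 100 = 37420.416

37420.416 bbl/day


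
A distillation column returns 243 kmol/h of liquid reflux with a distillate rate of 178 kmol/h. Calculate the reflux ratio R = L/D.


Reflux ratio definition: R = L / D (liquid returned / distillate withdrawn)
L = 243 kmol/h, D = 178 kmol/h
R = 243 / 178 = 1.365

1.365


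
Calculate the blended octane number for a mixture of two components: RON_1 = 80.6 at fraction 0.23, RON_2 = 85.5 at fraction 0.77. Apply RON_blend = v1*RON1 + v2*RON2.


Linear blending: RON_blend = sum(vi * RONi)
Contribution 1: 0.23 * 80.6 = 18.538
Contribution 2: 0.77 * 85.5 = 65.835
RON_blend = 18.538 + 65.835 = 84.373

84.373


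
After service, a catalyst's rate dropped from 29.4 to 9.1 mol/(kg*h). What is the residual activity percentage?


Activity (%) = (rate_used / rate_fresh) * 100
rate_used = 9.1, rate_fresh = 29.4
= (9.1 / 29.4) * 100
= 0.3095 * 100 = 30.95

30.95 %


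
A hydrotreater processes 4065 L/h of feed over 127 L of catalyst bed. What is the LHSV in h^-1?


LHSV = volumetric feed rate / catalyst volume
= 4065 L/h / 127 L
= 32.01 h^-1

32.01 h^-1


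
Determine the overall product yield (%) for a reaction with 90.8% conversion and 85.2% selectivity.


Overall yield = conversion (%) * selectivity (%) / 100
Conversion = 90.8%, Selectivity = 85.2%
Y = 90.8 * 85.2 / 100
= 77.3616 %

77.3616 %


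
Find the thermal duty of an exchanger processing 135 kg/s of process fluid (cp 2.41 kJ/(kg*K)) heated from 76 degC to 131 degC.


Q = m_dot * cp * delta_T
delta_T = 131 - 76 = 55 K
Q = 135 * 2.41 * 55
= 325.35 * 55
= 17894.25 kW

17894.25 kW


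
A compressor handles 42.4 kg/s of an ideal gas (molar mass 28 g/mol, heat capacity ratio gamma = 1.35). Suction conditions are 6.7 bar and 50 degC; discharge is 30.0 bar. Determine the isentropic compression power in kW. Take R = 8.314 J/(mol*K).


Isentropic work: W = m*(gamma/(gamma-1))*(R*T1/MW)*((P2/P1)^((gamma-1)/gamma) - 1)
T1 = 50 + 273.15 = 323.15 K
Pressure ratio = 30.0 / 6.7 = 4.47761
Exponent = (1.35 - 1)/1.35 = 0.259259
(P2/P1)^exp - 1 = 4.47761^0.259259 - 1 = 0.474992
W = 42.4 * 1.35 / 0.35 * 8.314 * 323.15 / 28 * 0.474992 = 7454

7454 kW


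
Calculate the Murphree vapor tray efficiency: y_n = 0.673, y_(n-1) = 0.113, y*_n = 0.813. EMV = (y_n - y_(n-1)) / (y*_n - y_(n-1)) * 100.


Murphree vapor efficiency: EMV = (y_n - y_(n-1)) / (y*_n - y_(n-1)) * 100
EMV = (0.673 - 0.113) / (0.813 - 0.113) * 100 = 0.56 / 0.7 * 100 = 80.00

80.00 %


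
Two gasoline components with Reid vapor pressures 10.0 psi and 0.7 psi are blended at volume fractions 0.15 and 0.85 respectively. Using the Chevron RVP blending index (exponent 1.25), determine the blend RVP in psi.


Chevron index: RVP_blend = (sum xi*RVPi^1.25)^(1/1.25)
RVP^1.25 terms: 0.15 * 10.0^1.25 + 0.85 * 0.7^1.25 = 3.21166
RVP_blend = 3.21166^(1/1.25) = 2.543

2.543 psi


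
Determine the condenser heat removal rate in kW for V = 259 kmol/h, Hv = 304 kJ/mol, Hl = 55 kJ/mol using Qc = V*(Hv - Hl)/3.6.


Qc = 259 * (304 - 55) / 3.6 = 259 * 249 / 3.6 = 17910

17910 kW


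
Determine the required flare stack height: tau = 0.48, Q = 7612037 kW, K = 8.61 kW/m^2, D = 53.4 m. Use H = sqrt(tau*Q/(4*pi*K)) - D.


tau*Q/(4*pi*K) = 0.48 * 7612037 / (4 * pi * 8.61) = 33769.8
sqrt(33769.8) = 183.766
H = 183.766 - 53.4 = 130.4

130.4 m


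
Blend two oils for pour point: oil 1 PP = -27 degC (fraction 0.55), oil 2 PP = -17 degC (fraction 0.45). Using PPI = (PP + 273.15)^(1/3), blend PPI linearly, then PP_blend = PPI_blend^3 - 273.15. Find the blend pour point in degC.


PPI_1 = (-27 + 273.15)^(1/3) = 6.2671
PPI_2 = (-17 + 273.15)^(1/3) = 6.350844
PPI_blend = 0.55 * 6.2671 + 0.45 * 6.350844 = 6.304785
PP_blend = 6.304785^3 - 273.15 = 250.6172 - 273.15 = -22.53

-22.53 degC


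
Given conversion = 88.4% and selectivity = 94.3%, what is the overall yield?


Overall yield = conversion (%) * selectivity (%) / 100
Conversion = 88.4%, Selectivity = 94.3%
Y = 88.4 * 94.3 / 100
= 83.3612 %

83.3612 %


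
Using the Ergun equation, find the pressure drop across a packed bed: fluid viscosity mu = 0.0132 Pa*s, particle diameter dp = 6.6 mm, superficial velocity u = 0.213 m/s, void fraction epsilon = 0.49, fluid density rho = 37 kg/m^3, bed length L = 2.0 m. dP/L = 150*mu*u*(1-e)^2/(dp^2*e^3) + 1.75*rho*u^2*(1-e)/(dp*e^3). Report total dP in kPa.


dp = 6.6 mm = 0.0066 m
Viscous term = 150*0.0132*0.213*(1-0.49)^2 / (0.0066^2*0.49^3) = 21404.7
Inertial term = 1.75*37*0.213^2*(1-0.49) / (0.0066*0.49^3) = 1929.47
dP/L = 21404.7 + 1929.47 = 23334.2 Pa/m
dP = 23334.2 * 2.0 / 1000 = 46.67 kPa

46.67 kPa


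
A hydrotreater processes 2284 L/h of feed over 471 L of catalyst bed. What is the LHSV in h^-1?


LHSV = volumetric feed rate / catalyst volume
= 2284 L/h / 471 L
= 4.849 h^-1

4.849 h^-1


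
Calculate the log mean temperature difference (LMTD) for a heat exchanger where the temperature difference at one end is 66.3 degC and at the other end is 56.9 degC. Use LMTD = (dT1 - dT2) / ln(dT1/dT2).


LMTD = (dT1 - dT2) / ln(dT1/dT2)
= (66.3 - 56.9) / ln(66.3 / 56.9) = 9.4 / 0.152895 = 61.48

61.48 degC


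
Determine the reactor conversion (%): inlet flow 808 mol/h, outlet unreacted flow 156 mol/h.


X = (F_in - F_out) / F_in * 100
Moles reacted = 808 - 156 = 652
X = 652 / 808 * 100
= 0.8069 * 100
= 80.69 %

80.69 %


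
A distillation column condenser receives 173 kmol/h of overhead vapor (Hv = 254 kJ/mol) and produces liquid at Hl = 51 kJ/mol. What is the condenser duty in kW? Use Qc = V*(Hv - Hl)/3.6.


Qc = 173 * (254 - 51) / 3.6 = 173 * 203 / 3.6 = 9755

9755 kW


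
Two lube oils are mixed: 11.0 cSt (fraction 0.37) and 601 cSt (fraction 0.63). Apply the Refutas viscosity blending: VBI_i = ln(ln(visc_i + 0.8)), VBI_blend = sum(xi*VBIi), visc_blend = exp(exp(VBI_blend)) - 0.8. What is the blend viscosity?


Refutas method: VBN_i = 14.534*ln(ln(visc_i + 0.8)) + 10.975, blended linearly by mass fraction; since VBN is linear in VBI_i = ln(ln(visc_i + 0.8)) and the fractions sum to 1, blend VBI directly: visc = exp(exp(VBI_blend)) - 0.8
VBI_1 = ln(ln(11.0 + 0.8)) = 0.903448
VBI_2 = ln(ln(601 + 0.8)) = 1.85629
VBI_blend = 0.37 * 0.903448 + 0.63 * 1.85629 = 1.50374
visc_blend = exp(exp(1.50374)) - 0.8 = 89.08

89.08 cSt


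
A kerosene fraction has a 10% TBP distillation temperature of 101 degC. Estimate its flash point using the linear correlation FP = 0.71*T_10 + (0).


FP = 0.71 * 101 + (0) = 71.71

71.71 degC


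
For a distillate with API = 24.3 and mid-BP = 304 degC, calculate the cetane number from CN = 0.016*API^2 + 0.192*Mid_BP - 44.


CN = 0.016 * 24.3^2 + 0.192 * 304 - 44
CN = 9.44784 + 58.368 - 44 = 23.81584

23.81584


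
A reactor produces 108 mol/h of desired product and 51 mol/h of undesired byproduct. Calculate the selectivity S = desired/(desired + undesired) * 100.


Selectivity = desired / (desired + undesired) * 100
Total products = 108 + 51 = 159 mol/h
S = 108 / 159 * 100
= 0.6792 * 100
= 67.92 %

67.92 %


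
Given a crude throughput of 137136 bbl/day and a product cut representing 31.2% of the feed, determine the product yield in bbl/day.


Crude throughput = 137136 bbl/day
Fraction yield = 31.2%
yield = throughput * fraction / 100
yield = 137136 * 31.2 / 100 = 42786.432

42786.432 bbl/day


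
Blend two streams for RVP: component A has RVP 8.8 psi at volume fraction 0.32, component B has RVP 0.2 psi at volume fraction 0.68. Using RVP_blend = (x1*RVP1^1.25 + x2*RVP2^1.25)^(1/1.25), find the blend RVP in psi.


Chevron index: RVP_blend = (sum xi*RVPi^1.25)^(1/1.25)
RVP^1.25 terms: 0.32 * 8.8^1.25 + 0.68 * 0.2^1.25 = 4.94108
RVP_blend = 4.94108^(1/1.25) = 3.590

3.590 psi


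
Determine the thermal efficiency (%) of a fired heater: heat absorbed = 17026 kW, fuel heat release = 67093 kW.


Furnace efficiency = Q_absorbed / Q_fuel * 100
= 17026 / 67093 * 100 = 25.38

25.38 %


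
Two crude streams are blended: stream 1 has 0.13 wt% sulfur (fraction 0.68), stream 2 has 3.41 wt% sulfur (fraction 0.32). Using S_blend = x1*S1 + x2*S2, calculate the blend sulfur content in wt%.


Linear sulfur blending: S_blend = x1*S1 + x2*S2
Contribution 1: 0.68 * 0.13 = 0.0884 wt%
Contribution 2: 0.32 * 3.41 = 1.0912 wt%
S_blend = 0.0884 + 1.0912 = 1.1796

1.1796 wt%


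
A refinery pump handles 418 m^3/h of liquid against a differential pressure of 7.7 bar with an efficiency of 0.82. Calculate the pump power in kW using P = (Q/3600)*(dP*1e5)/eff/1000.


Q = 418 / 3600 = 0.116111 m^3/s
P = 0.116111 * (7.7 * 1e5) / 0.82 / 1000 = 109.0

109.0 kW


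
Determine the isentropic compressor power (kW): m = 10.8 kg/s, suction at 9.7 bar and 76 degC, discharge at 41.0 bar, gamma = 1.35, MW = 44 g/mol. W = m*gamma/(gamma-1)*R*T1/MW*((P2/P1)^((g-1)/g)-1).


Isentropic work: W = m*(gamma/(gamma-1))*(R*T1/MW)*((P2/P1)^((gamma-1)/gamma) - 1)
T1 = 76 + 273.15 = 349.15 K
Pressure ratio = 41.0 / 9.7 = 4.2268
Exponent = (1.35 - 1)/1.35 = 0.259259
(P2/P1)^exp - 1 = 4.2268^0.259259 - 1 = 0.453112
W = 10.8 * 1.35 / 0.35 * 8.314 * 349.15 / 44 * 0.453112 = 1245

1245 kW


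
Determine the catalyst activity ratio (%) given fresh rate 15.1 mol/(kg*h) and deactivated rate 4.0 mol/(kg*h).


Activity (%) = (rate_used / rate_fresh) * 100
rate_used = 4.0, rate_fresh = 15.1
= (4.0 / 15.1) * 100
= 0.2649 * 100 = 26.49

26.49 %


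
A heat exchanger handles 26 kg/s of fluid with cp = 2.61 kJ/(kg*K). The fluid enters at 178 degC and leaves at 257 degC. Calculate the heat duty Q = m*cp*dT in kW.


Q = m_dot * cp * delta_T
delta_T = 257 - 178 = 79 K
Q = 26 * 2.61 * 79
= 67.86 * 79
= 5360.94 kW

5360.94 kW


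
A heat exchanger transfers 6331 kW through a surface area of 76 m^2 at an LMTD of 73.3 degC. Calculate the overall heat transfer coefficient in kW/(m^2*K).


From Q = U*A*LMTD, U = Q / (A * LMTD)
U = 6331 / (76 * 73.3) = 6331 / 5570.8 = 1.136

1.136 kW/(m^2*K)


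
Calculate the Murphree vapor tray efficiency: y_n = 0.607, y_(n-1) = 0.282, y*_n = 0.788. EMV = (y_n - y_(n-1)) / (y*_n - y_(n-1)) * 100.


Murphree vapor efficiency: EMV = (y_n - y_(n-1)) / (y*_n - y_(n-1)) * 100
EMV = (0.607 - 0.282) / (0.788 - 0.282) * 100 = 0.325 / 0.506 * 100 = 64.23

64.23 %


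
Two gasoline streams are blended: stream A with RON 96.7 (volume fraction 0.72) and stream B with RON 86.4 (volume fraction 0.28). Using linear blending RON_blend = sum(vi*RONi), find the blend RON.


Linear blending: RON_blend = sum(vi * RONi)
Contribution 1: 0.72 * 96.7 = 69.624
Contribution 2: 0.28 * 86.4 = 24.192
RON_blend = 69.624 + 24.192 = 93.816

93.816


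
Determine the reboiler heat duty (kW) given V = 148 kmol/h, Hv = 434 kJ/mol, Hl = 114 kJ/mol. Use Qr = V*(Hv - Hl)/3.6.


Qr = 148 * (434 - 114) / 3.6 = 148 * 320 / 3.6 = 13160

13160 kW


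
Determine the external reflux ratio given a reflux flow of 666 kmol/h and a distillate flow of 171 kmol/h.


Reflux ratio definition: R = L / D (liquid returned / distillate withdrawn)
L = 666 kmol/h, D = 171 kmol/h
R = 666 / 171 = 3.895

3.895


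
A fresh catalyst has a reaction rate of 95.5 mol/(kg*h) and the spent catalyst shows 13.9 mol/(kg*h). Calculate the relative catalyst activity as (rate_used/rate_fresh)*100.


Activity (%) = (rate_used / rate_fresh) * 100
rate_used = 13.9, rate_fresh = 95.5
= (13.9 / 95.5) * 100
= 0.1455 * 100 = 14.55

14.55 %


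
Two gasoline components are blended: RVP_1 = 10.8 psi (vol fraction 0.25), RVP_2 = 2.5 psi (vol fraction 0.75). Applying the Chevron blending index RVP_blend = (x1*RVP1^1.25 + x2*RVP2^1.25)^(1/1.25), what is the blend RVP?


Chevron index: RVP_blend = (sum xi*RVPi^1.25)^(1/1.25)
RVP^1.25 terms: 0.25 * 10.8^1.25 + 0.75 * 2.5^1.25 = 7.25232
RVP_blend = 7.25232^(1/1.25) = 4.880

4.880 psi


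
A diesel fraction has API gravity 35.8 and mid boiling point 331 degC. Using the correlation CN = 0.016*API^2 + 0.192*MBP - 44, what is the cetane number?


CN = 0.016 * 35.8^2 + 0.192 * 331 - 44
CN = 20.50624 + 63.552 - 44 = 40.05824

40.05824


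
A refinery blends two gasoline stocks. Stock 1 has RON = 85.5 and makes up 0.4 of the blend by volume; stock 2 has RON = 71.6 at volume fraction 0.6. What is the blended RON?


Linear blending: RON_blend = sum(vi * RONi)
Contribution 1: 0.4 * 85.5 = 34.2
Contribution 2: 0.6 * 71.6 = 42.96
RON_blend = 34.2 + 42.96 = 77.16

77.16


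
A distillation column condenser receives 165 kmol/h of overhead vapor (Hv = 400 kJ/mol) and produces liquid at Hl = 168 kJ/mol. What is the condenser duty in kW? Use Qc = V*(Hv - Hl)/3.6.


Qc = 165 * (400 - 168) / 3.6 = 165 * 232 / 3.6 = 10630

10630 kW


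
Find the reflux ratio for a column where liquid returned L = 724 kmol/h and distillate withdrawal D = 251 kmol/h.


Reflux ratio definition: R = L / D (liquid returned / distillate withdrawn)
L = 724 kmol/h, D = 251 kmol/h
R = 724 / 251 = 2.884

2.884


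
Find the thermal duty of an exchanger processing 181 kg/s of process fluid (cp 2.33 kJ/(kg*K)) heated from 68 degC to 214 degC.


Q = m_dot * cp * delta_T
delta_T = 214 - 68 = 146 K
Q = 181 * 2.33 * 146
= 421.73 * 146
= 61572.58 kW

61572.58 kW
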